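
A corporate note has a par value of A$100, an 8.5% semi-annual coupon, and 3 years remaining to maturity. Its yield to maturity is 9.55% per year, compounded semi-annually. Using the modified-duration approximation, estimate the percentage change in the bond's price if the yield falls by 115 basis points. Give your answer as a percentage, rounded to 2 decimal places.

Periodic yield y = 0.04775. Modified duration first:
  t   CF        PV=CF/(1+0.04775)^t    t·PV
  1         4.25         4.0563         4.0563
  2         4.25         3.8714         7.7429
  3         4.25         3.6950        11.0850
  4         4.25         3.5266        14.1065
  5         4.25         3.3659        16.8295
  6       104.25        78.8007       472.8042
  Σ                     97.3160       526.6244
P = 97.3160; D_Mac = 5.41149 half-year periods = 2.70574 yrs; D_mod = 2.70574/(1+0.04775) = 2.58243 yrs.
ΔP/P ≈ -D_mod · Δy = -2.58243 × (-0.0115) = +0.029698 = +2.9698%.

+2.97%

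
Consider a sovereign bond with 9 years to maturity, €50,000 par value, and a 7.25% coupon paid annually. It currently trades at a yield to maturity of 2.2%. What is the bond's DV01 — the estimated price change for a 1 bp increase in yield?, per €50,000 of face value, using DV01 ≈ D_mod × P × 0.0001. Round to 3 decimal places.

€50.122

Periodic yield y = 0.022.
  t   CF        PV=CF/(1+0.022)^t    t·PV
  1     3,625.00     3,546.9667     3,546.9667
  2     3,625.00     3,470.6132     6,941.2265
  3     3,625.00     3,395.9034    10,187.7101
  4     3,625.00     3,322.8017    13,291.2069
  5     3,625.00     3,251.2737    16,256.3685
  6     3,625.00     3,181.2854    19,087.7126
  7     3,625.00     3,112.8037    21,789.6262
  8     3,625.00     3,045.7962    24,366.3698
  9    53,625.00    44,086.8676   396,781.8084
  Σ                 70,414.3118   512,248.9958
P = 70,414.3118; D_Mac = 7.27479 yrs; D_mod = 7.11819 yrs.
DV01 ≈ 7.11819 × 70,414.3118 × 0.0001 = 50.122211.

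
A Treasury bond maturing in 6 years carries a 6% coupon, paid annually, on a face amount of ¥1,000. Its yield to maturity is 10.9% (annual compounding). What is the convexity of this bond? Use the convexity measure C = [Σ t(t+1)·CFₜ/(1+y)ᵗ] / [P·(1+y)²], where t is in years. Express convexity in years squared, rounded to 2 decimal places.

27.43

With y = 0.109:
  t   CF        PV=CF/(1+0.109)^t    t·PV        t(t+1)·PV
  1        60.00        54.1028        54.1028         108.2056
  2        60.00        48.7852        97.5704         292.7112
  3        60.00        43.9903       131.9708         527.8832
  4        60.00        39.6666       158.6664         793.3322
  5        60.00        35.7679       178.8395       1,073.0372
  6     1,060.00       569.7923     3,418.7539      23,931.2773
  Σ                    792.1051     4,039.9039      26,726.4467
P = 792.1051.
Convexity = Σ t(t+1)·PV / [P·(1+y)²] = 26,726.4467 / (792.1051 × 1.229881) = 27.43439.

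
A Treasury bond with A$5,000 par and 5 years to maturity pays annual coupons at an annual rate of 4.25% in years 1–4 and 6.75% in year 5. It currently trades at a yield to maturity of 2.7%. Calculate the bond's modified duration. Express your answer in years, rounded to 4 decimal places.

4.5096 years

Periodic yield y = 0.027. First find Macaulay duration:
  t   CF        PV=CF/(1+0.027)^t    t·PV
  1       212.50       206.9133       206.9133
  2       212.50       201.4736       402.9471
  3       212.50       196.1768       588.5303
  4       212.50       191.0193       764.0770
  5     5,337.50     4,671.8154    23,359.0768
  Σ                  5,467.3983    25,321.5446
P = 5,467.3983; Macaulay duration = 25,321.5446 / 5,467.3983 = 4.63137 years.
Modified duration = D_Mac / (1 + y) = 4.63137 / 1.027 = 4.50961 years.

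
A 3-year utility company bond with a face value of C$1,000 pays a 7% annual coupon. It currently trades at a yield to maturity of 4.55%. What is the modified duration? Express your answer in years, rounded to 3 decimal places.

Periodic yield y = 0.0455. First find Macaulay duration:
  t   CF        PV=CF/(1+0.0455)^t    t·PV
  1        70.00        66.9536        66.9536
  2        70.00        64.0398       128.0796
  3     1,070.00       936.2928     2,808.8783
  Σ                  1,067.2862     3,003.9115
P = 1,067.2862; Macaulay duration = 3,003.9115 / 1,067.2862 = 2.81453 years.
Modified duration = D_Mac / (1 + y) = 2.81453 / 1.0455 = 2.69204 years.

2.692 years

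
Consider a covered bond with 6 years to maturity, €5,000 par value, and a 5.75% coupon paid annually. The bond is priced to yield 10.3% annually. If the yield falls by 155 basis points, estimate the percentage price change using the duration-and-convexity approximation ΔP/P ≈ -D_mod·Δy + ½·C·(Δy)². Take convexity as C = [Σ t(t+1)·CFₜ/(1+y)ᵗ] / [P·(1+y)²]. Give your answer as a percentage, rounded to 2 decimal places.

With y = 0.103:
  t   CF        PV=CF/(1+0.103)^t    t·PV        t(t+1)·PV
  1       287.50       260.6528       260.6528         521.3055
  2       287.50       236.3126       472.6251       1,417.8754
  3       287.50       214.2453       642.7359       2,570.9436
  4       287.50       194.2387       776.9549       3,884.7743
  5       287.50       176.1004       880.5019       5,283.0113
  6     5,287.50     2,936.2789    17,617.6735     123,323.7142
  Σ                  4,017.8286    20,651.1440     137,001.6245
P = 4,017.8286; D_Mac = 5.13988 yrs; D_mod = 4.65991 yrs; C = 28.02743.
Duration effect: -4.65991 × (-0.0155) = +0.072229
Convexity effect: 0.5 × 28.02743 × (-0.0155)² = +0.0033668
ΔP/P ≈ +0.072229 + 0.0033668 = +0.075595 = +7.5595%.

+7.56%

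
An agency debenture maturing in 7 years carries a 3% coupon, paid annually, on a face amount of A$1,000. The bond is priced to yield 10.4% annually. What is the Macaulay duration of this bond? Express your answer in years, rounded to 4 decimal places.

Periodic yield y = 0.104. Discount each cash flow and weight by its year:
  t   CF        PV=CF/(1+0.104)^t    t·PV
  1        30.00        27.1739        27.1739
  2        30.00        24.6141        49.2281
  3        30.00        22.2953        66.8860
  4        30.00        20.1951        80.7802
  5        30.00        18.2926        91.4631
  6        30.00        16.5694        99.4164
  7     1,030.00       515.2924     3,607.0466
  Σ                    644.4327     4,021.9943
Price P = Σ PV = 644.4327.
Macaulay duration = Σ(t·PV) / P = 4,021.9943 / 644.4327 = 6.24114 years.

6.2411 years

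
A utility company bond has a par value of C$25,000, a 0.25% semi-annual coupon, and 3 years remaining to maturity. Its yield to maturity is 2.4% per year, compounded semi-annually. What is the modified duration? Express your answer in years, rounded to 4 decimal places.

Periodic yield y = 0.012. First find Macaulay duration:
  t   CF        PV=CF/(1+0.012)^t    t·PV
  1        31.25        30.8794        30.8794
  2        31.25        30.5133        61.0266
  3        31.25        30.1515        90.4544
  4        31.25        29.7939       119.1758
  5        31.25        29.4407       147.2033
  6    25,031.25    23,302.3361   139,814.0168
  Σ                 23,453.1149   140,262.7563
P = 23,453.1149; Macaulay duration = 140,262.7563 / 23,453.1149 = 5.98056 half-year periods = 2.99028 years.
Modified duration = D_Mac / (1 + y) = 2.99028 / 1.012 = 2.95482 years.

2.9548 years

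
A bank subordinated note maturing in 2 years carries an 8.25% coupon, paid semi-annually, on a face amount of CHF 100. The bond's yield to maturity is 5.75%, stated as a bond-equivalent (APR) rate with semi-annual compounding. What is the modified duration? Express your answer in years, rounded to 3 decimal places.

1.834 years

Periodic yield y = 0.02875. First find Macaulay duration:
  t   CF        PV=CF/(1+0.02875)^t    t·PV
  1        4.125         4.0097         4.0097
  2        4.125         3.8977         7.7953
  3        4.125         3.7887        11.3662
  4      104.125        92.9642       371.8567
  Σ                    104.6603       395.0280
P = 104.6603; Macaulay duration = 395.0280 / 104.6603 = 3.77438 half-year periods = 1.88719 years.
Modified duration = D_Mac / (1 + y) = 1.88719 / 1.02875 = 1.83445 years.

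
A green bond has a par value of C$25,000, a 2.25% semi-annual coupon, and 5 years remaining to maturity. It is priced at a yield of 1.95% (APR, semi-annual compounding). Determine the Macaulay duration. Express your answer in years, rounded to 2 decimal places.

Periodic yield y = 0.00975. Discount each cash flow and weight by its period:
  t   CF        PV=CF/(1+0.00975)^t    t·PV
  1       281.25       278.5343       278.5343
  2       281.25       275.8448       551.6896
  3       281.25       273.1813       819.5439
  4       281.25       270.5435     1,082.1739
  5       281.25       267.9312     1,339.6558
  6       281.25       265.3441     1,592.0643
  7       281.25       262.7819     1,839.4735
  8       281.25       260.2445     2,081.9564
  9       281.25       257.7317     2,319.5850
  10   25,281.25    22,943.5135   229,435.1348
  Σ                 25,355.6507   241,339.8115
Price P = Σ PV = 25,355.6507.
Macaulay duration = Σ(t·PV) / P = 241,339.8115 / 25,355.6507 = 9.51819 half-year periods.
In years: 9.51819 / 2 = 4.75909 years.

4.76 years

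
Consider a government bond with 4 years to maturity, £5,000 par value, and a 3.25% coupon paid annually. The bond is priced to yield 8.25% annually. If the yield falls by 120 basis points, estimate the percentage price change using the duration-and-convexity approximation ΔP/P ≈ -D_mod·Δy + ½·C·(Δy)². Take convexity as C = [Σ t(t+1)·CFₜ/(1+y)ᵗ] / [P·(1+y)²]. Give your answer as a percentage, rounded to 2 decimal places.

+4.32%

With y = 0.0825:
  t   CF        PV=CF/(1+0.0825)^t    t·PV        t(t+1)·PV
  1       162.50       150.1155       150.1155         300.2309
  2       162.50       138.6748       277.3496         832.0488
  3       162.50       128.1061       384.3182       1,537.2726
  4     5,162.50     3,759.6589    15,038.6356      75,193.1780
  Σ                  4,176.5552    15,850.4188      77,862.7304
P = 4,176.5552; D_Mac = 3.79509 yrs; D_mod = 3.50586 yrs; C = 15.90947.
Duration effect: -3.50586 × (-0.012) = +0.042070
Convexity effect: 0.5 × 15.90947 × (-0.012)² = +0.0011455
ΔP/P ≈ +0.042070 + 0.0011455 = +0.043216 = +4.3216%.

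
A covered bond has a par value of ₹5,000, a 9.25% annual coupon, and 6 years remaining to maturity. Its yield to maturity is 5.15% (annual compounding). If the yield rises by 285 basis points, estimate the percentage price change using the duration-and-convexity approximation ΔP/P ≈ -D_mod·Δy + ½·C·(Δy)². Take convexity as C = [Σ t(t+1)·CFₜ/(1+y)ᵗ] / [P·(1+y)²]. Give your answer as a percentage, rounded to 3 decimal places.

-12.292%

With y = 0.0515:
  t   CF        PV=CF/(1+0.0515)^t    t·PV        t(t+1)·PV
  1       462.50       439.8478       439.8478         879.6957
  2       462.50       418.3051       836.6102       2,509.8307
  3       462.50       397.8175     1,193.4526       4,773.8102
  4       462.50       378.3334     1,513.3334       7,566.6671
  5       462.50       359.8035     1,799.0174      10,794.1042
  6     5,462.50     4,041.4368    24,248.6206     169,740.3441
  Σ                  6,035.5441    30,030.8820     196,264.4520
P = 6,035.5441; D_Mac = 4.97567 yrs; D_mod = 4.73197 yrs; C = 29.41079.
Duration effect: -4.73197 × (+0.0285) = -0.134861
Convexity effect: 0.5 × 29.41079 × (0.0285)² = +0.0119445
ΔP/P ≈ -0.134861 + 0.0119445 = -0.122917 = -12.2917%.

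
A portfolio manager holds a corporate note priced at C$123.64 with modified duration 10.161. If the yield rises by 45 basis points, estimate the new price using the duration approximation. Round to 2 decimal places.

C$117.99

Duration approximation: ΔP/P ≈ -D_mod · Δy = -10.161 × (+0.0045) = -0.0457245.
New price ≈ 123.64 × (1 - 0.0457245) = 117.98662282.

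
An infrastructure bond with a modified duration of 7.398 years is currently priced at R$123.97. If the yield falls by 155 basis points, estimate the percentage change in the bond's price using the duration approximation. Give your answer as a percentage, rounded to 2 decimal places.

Duration approximation: ΔP/P ≈ -D_mod · Δy = -7.398 × (-0.0155) = +0.114669.
As a percentage: +11.4669%.

+11.47%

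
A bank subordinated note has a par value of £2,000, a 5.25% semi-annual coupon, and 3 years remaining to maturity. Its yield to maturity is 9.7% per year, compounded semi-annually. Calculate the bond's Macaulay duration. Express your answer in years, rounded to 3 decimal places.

Periodic yield y = 0.0485. Discount each cash flow and weight by its period:
  t   CF        PV=CF/(1+0.0485)^t    t·PV
  1        52.50        50.0715        50.0715
  2        52.50        47.7554        95.5108
  3        52.50        45.5464       136.6392
  4        52.50        43.4396       173.7583
  5        52.50        41.4302       207.1510
  6     2,052.50     1,544.8011     9,268.8063
  Σ                  1,773.0442     9,931.9372
Price P = Σ PV = 1,773.0442.
Macaulay duration = Σ(t·PV) / P = 9,931.9372 / 1,773.0442 = 5.60163 half-year periods.
In years: 5.60163 / 2 = 2.80081 years.

2.801 years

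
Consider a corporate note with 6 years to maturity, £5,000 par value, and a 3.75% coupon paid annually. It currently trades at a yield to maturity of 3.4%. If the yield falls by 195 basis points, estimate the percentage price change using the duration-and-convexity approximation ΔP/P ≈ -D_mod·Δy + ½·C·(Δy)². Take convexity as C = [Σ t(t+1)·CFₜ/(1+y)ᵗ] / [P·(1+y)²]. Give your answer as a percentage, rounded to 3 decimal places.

With y = 0.034:
  t   CF        PV=CF/(1+0.034)^t    t·PV        t(t+1)·PV
  1       187.50       181.3346       181.3346         362.6692
  2       187.50       175.3720       350.7440       1,052.2319
  3       187.50       169.6054       508.8162       2,035.2647
  4       187.50       164.0284       656.1137       3,280.5685
  5       187.50       158.6348       793.1742       4,759.0452
  6     5,187.50     4,244.5815    25,467.4890     178,272.4231
  Σ                  5,093.5568    27,957.6717     189,762.2027
P = 5,093.5568; D_Mac = 5.48883 yrs; D_mod = 5.30835 yrs; C = 34.84556.
Duration effect: -5.30835 × (-0.0195) = +0.103513
Convexity effect: 0.5 × 34.84556 × (-0.0195)² = +0.0066250
ΔP/P ≈ +0.103513 + 0.0066250 = +0.110138 = +11.0138%.

+11.014%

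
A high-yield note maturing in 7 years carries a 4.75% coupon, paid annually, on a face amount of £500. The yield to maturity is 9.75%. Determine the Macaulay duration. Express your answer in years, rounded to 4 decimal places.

5.9588 years

Periodic yield y = 0.0975. Discount each cash flow and weight by its year:
  t   CF        PV=CF/(1+0.0975)^t    t·PV
  1        23.75        21.6401        21.6401
  2        23.75        19.7176        39.4352
  3        23.75        17.9659        53.8978
  4        23.75        16.3699        65.4795
  5        23.75        14.9156        74.5780
  6        23.75        13.5905        81.5432
  7       523.75       273.0815     1,911.5707
  Σ                    377.2812     2,248.1447
Price P = Σ PV = 377.2812.
Macaulay duration = Σ(t·PV) / P = 2,248.1447 / 377.2812 = 5.95880 years.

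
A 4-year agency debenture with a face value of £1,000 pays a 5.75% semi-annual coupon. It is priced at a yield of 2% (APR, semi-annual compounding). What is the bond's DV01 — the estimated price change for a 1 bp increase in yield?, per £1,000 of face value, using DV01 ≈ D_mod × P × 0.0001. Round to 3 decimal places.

£0.414

Periodic yield y = 0.01.
  t   CF        PV=CF/(1+0.01)^t    t·PV
  1        28.75        28.4653        28.4653
  2        28.75        28.1835        56.3670
  3        28.75        27.9045        83.7134
  4        28.75        27.6282       110.5127
  5        28.75        27.3546       136.7732
  6        28.75        27.0838       162.5028
  7        28.75        26.8156       187.7095
  8     1,028.75       950.0334     7,600.2669
  Σ                  1,143.4690     8,366.3109
P = 1,143.4690; D_Mac = 7.31661 half-year periods = 3.65830 yrs; D_mod = 3.62208 yrs.
DV01 ≈ 3.62208 × 1,143.4690 × 0.0001 = 0.414174.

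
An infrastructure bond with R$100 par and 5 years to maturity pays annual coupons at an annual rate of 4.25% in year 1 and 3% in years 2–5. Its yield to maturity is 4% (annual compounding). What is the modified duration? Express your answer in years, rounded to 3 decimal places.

Periodic yield y = 0.04. First find Macaulay duration:
  t   CF        PV=CF/(1+0.04)^t    t·PV
  1         4.25         4.0865         4.0865
  2         3.00         2.7737         5.5473
  3         3.00         2.6670         8.0010
  4         3.00         2.5644        10.2577
  5       103.00        84.6585       423.2925
  Σ                     96.7501       451.1850
P = 96.7501; Macaulay duration = 451.1850 / 96.7501 = 4.66341 years.
Modified duration = D_Mac / (1 + y) = 4.66341 / 1.04 = 4.48404 years.

4.484 years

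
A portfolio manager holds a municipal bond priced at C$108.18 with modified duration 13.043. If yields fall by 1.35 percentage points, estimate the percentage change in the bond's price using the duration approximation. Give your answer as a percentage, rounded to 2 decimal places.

+17.61%

Duration approximation: ΔP/P ≈ -D_mod · Δy = -13.043 × (-0.0135) = +0.1760805.
As a percentage: +17.60805%.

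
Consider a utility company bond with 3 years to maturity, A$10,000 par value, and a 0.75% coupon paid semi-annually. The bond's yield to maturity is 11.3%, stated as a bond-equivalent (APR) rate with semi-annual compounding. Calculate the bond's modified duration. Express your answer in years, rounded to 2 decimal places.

2.81 years

Periodic yield y = 0.0565. First find Macaulay duration:
  t   CF        PV=CF/(1+0.0565)^t    t·PV
  1        37.50        35.4946        35.4946
  2        37.50        33.5964        67.1927
  3        37.50        31.7997        95.3990
  4        37.50        30.0991       120.3963
  5        37.50        28.4894       142.4472
  6    10,037.50     7,217.8616    43,307.1696
  Σ                  7,377.3407    43,768.0994
P = 7,377.3407; Macaulay duration = 43,768.0994 / 7,377.3407 = 5.93277 half-year periods = 2.96639 years.
Modified duration = D_Mac / (1 + y) = 2.96639 / 1.0565 = 2.80775 years.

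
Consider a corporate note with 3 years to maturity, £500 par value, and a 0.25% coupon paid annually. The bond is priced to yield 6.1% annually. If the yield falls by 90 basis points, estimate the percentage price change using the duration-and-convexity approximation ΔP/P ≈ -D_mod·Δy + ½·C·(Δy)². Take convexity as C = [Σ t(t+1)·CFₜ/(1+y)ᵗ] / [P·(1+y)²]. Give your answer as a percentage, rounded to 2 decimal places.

+2.58%

With y = 0.061:
  t   CF        PV=CF/(1+0.061)^t    t·PV        t(t+1)·PV
  1         1.25         1.1781         1.1781           2.3563
  2         1.25         1.1104         2.2208           6.6624
  3       501.25       419.6703     1,259.0109       5,036.0436
  Σ                    421.9588     1,262.4098       5,045.0622
P = 421.9588; D_Mac = 2.99178 yrs; D_mod = 2.81978 yrs; C = 10.62101.
Duration effect: -2.81978 × (-0.009) = +0.025378
Convexity effect: 0.5 × 10.62101 × (-0.009)² = +0.0004302
ΔP/P ≈ +0.025378 + 0.0004302 = +0.025808 = +2.5808%.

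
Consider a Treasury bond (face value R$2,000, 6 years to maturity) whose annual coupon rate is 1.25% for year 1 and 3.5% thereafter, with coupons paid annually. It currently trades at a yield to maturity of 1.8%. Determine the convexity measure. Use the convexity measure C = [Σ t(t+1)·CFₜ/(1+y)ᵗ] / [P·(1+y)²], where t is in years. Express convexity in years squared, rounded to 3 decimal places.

37.110

With y = 0.018:
  t   CF        PV=CF/(1+0.018)^t    t·PV        t(t+1)·PV
  1        25.00        24.5580        24.5580          49.1159
  2        70.00        67.5464       135.0929         405.2787
  3        70.00        66.3521       199.0563         796.2253
  4        70.00        65.1789       260.7155       1,303.5777
  5        70.00        64.0264       320.1320       1,920.7923
  6     2,070.00     1,859.8747    11,159.2480      78,114.7357
  Σ                  2,147.5365    12,098.8027      82,589.7256
P = 2,147.5365.
Convexity = Σ t(t+1)·PV / [P·(1+y)²] = 82,589.7256 / (2,147.5365 × 1.036324) = 37.10991.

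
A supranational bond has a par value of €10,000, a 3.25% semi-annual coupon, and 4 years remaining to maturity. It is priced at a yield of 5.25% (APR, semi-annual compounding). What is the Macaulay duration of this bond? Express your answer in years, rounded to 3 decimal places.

3.773 years

Periodic yield y = 0.02625. Discount each cash flow and weight by its period:
  t   CF        PV=CF/(1+0.02625)^t    t·PV
  1       162.50       158.3435       158.3435
  2       162.50       154.2933       308.5866
  3       162.50       150.3467       451.0401
  4       162.50       146.5010       586.0041
  5       162.50       142.7537       713.7687
  6       162.50       139.1023       834.6139
  7       162.50       135.5443       948.8099
  8    10,162.50     8,259.9078    66,079.2621
  Σ                  9,286.7926    70,080.4288
Price P = Σ PV = 9,286.7926.
Macaulay duration = Σ(t·PV) / P = 70,080.4288 / 9,286.7926 = 7.54625 half-year periods.
In years: 7.54625 / 2 = 3.77312 years.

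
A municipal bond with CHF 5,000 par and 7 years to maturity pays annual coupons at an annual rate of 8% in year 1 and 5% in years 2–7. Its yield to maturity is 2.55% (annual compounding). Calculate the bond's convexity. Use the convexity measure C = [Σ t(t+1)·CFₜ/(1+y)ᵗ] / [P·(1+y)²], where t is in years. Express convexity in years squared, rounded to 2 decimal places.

With y = 0.0255:
  t   CF        PV=CF/(1+0.0255)^t    t·PV        t(t+1)·PV
  1       400.00       390.0536       390.0536         780.1073
  2       250.00       237.7216       475.4432       1,426.3297
  3       250.00       231.8105       695.4314       2,781.7254
  4       250.00       226.0463       904.1851       4,520.9254
  5       250.00       220.4254     1,102.1271       6,612.7627
  6       250.00       214.9443     1,289.6661       9,027.6624
  7     5,250.00     4,401.5906    30,811.1345     246,489.0764
  Σ                  5,922.5924    35,668.0410     271,638.5894
P = 5,922.5924.
Convexity = Σ t(t+1)·PV / [P·(1+y)²] = 271,638.5894 / (5,922.5924 × 1.051650) = 43.61223.

43.61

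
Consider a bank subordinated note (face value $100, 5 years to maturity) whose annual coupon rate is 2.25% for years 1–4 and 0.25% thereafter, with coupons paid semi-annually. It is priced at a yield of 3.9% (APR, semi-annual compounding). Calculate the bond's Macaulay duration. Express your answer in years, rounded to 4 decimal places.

Periodic yield y = 0.0195. Discount each cash flow and weight by its period:
  t   CF        PV=CF/(1+0.0195)^t    t·PV
  1        1.125         1.1035         1.1035
  2        1.125         1.0824         2.1648
  3        1.125         1.0617         3.1850
  4        1.125         1.0414         4.1655
  5        1.125         1.0214         5.1072
  6        1.125         1.0019         6.0115
  7        1.125         0.9827         6.8792
  8        1.125         0.9640         7.7116
  9        0.125         0.1051         0.9455
  10     100.125        82.5411       825.4110
  Σ                     90.9051       862.6847
Price P = Σ PV = 90.9051.
Macaulay duration = Σ(t·PV) / P = 862.6847 / 90.9051 = 9.48995 half-year periods.
In years: 9.48995 / 2 = 4.74497 years.

4.7450 years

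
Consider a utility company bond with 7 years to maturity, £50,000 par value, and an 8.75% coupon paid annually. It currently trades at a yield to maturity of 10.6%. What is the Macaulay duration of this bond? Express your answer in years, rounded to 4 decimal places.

Periodic yield y = 0.106. Discount each cash flow and weight by its year:
  t   CF        PV=CF/(1+0.106)^t    t·PV
  1     4,375.00     3,955.6962     3,955.6962
  2     4,375.00     3,576.5788     7,153.1577
  3     4,375.00     3,233.7964     9,701.3893
  4     4,375.00     2,923.8666    11,695.4663
  5     4,375.00     2,643.6407    13,218.2033
  6     4,375.00     2,390.2718    14,341.6311
  7    54,375.00    26,860.4560   188,023.1920
  Σ                 45,584.3065   248,088.7358
Price P = Σ PV = 45,584.3065.
Macaulay duration = Σ(t·PV) / P = 248,088.7358 / 45,584.3065 = 5.44242 years.

5.4424 years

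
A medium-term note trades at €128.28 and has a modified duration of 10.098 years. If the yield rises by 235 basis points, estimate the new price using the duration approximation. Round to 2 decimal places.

€97.84

Duration approximation: ΔP/P ≈ -D_mod · Δy = -10.098 × (+0.0235) = -0.237303.
New price ≈ 128.28 × (1 - 0.237303) = 97.83877116.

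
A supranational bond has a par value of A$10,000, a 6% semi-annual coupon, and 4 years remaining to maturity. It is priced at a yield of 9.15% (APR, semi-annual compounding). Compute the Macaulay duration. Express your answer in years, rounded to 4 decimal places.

3.5891 years

Periodic yield y = 0.04575. Discount each cash flow and weight by its period:
  t   CF        PV=CF/(1+0.04575)^t    t·PV
  1       300.00       286.8754       286.8754
  2       300.00       274.3251       548.6502
  3       300.00       262.3238       786.9713
  4       300.00       250.8475     1,003.3900
  5       300.00       239.8733     1,199.3664
  6       300.00       229.3792     1,376.2751
  7       300.00       219.3442     1,535.4094
  8    10,300.00     7,201.3553    57,610.8424
  Σ                  8,964.3238    64,347.7802
Price P = Σ PV = 8,964.3238.
Macaulay duration = Σ(t·PV) / P = 64,347.7802 / 8,964.3238 = 7.17821 half-year periods.
In years: 7.17821 / 2 = 3.58910 years.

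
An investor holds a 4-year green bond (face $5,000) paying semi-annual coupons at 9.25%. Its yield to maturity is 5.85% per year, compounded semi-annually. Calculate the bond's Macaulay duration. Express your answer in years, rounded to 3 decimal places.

Periodic yield y = 0.02925. Discount each cash flow and weight by its period:
  t   CF        PV=CF/(1+0.02925)^t    t·PV
  1       231.25       224.6782       224.6782
  2       231.25       218.2931       436.5862
  3       231.25       212.0895       636.2684
  4       231.25       206.0622       824.2486
  5       231.25       200.2061     1,001.0306
  6       231.25       194.5165     1,167.0991
  7       231.25       188.9886     1,322.9202
  8     5,231.25     4,153.7320    33,229.8558
  Σ                  5,598.5661    38,842.6872
Price P = Σ PV = 5,598.5661.
Macaulay duration = Σ(t·PV) / P = 38,842.6872 / 5,598.5661 = 6.93797 half-year periods.
In years: 6.93797 / 2 = 3.46899 years.

3.469 years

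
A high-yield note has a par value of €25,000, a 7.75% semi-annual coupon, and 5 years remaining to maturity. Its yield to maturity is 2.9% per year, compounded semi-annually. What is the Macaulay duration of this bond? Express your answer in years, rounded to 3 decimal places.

4.324 years

Periodic yield y = 0.0145. Discount each cash flow and weight by its period:
  t   CF        PV=CF/(1+0.0145)^t    t·PV
  1       968.75       954.9039       954.9039
  2       968.75       941.2557     1,882.5114
  3       968.75       927.8025     2,783.4076
  4       968.75       914.5417     3,658.1668
  5       968.75       901.4704     4,507.3519
  6       968.75       888.5859     5,331.5153
  7       968.75       875.8855     6,131.1988
  8       968.75       863.3667     6,906.9338
  9       968.75       851.0268     7,659.2415
  10   25,968.75    22,486.9488   224,869.4884
  Σ                 30,605.7880   264,684.7192
Price P = Σ PV = 30,605.7880.
Macaulay duration = Σ(t·PV) / P = 264,684.7192 / 30,605.7880 = 8.64819 half-year periods.
In years: 8.64819 / 2 = 4.32410 years.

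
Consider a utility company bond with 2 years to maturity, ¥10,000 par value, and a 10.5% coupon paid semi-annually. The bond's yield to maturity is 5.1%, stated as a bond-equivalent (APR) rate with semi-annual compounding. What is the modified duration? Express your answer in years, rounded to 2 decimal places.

1.82 years

Periodic yield y = 0.0255. First find Macaulay duration:
  t   CF        PV=CF/(1+0.0255)^t    t·PV
  1       525.00       511.9454       511.9454
  2       525.00       499.2154       998.4308
  3       525.00       486.8020     1,460.4059
  4    10,525.00     9,516.5481    38,066.1923
  Σ                 11,014.5108    41,036.9743
P = 11,014.5108; Macaulay duration = 41,036.9743 / 11,014.5108 = 3.72572 half-year periods = 1.86286 years.
Modified duration = D_Mac / (1 + y) = 1.86286 / 1.0255 = 1.81654 years.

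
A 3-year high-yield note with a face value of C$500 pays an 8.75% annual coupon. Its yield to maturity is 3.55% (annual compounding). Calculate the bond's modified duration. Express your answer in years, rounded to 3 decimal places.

2.686 years

Periodic yield y = 0.0355. First find Macaulay duration:
  t   CF        PV=CF/(1+0.0355)^t    t·PV
  1        43.75        42.2501        42.2501
  2        43.75        40.8017        81.6033
  3       543.75       489.7213     1,469.1638
  Σ                    572.7730     1,593.0172
P = 572.7730; Macaulay duration = 1,593.0172 / 572.7730 = 2.78124 years.
Modified duration = D_Mac / (1 + y) = 2.78124 / 1.0355 = 2.68589 years.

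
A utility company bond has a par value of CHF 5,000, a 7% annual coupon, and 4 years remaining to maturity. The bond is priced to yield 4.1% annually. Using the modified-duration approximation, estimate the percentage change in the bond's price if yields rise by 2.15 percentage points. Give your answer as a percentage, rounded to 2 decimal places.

-7.53%

Periodic yield y = 0.041. Modified duration first:
  t   CF        PV=CF/(1+0.041)^t    t·PV
  1       350.00       336.2152       336.2152
  2       350.00       322.9733       645.9465
  3       350.00       310.2529       930.7587
  4     5,350.00     4,555.6554    18,222.6215
  Σ                  5,525.0967    20,135.5420
P = 5,525.0967; D_Mac = 3.64438 yrs; D_mod = 3.64438/(1+0.041) = 3.50084 yrs.
ΔP/P ≈ -D_mod · Δy = -3.50084 × (+0.0215) = -0.075268 = -7.5268%.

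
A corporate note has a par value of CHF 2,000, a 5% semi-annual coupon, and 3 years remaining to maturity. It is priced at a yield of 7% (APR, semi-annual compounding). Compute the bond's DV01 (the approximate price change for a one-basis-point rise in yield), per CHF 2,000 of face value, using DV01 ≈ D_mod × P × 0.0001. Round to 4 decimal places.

Periodic yield y = 0.035.
  t   CF        PV=CF/(1+0.035)^t    t·PV
  1        50.00        48.3092        48.3092
  2        50.00        46.6755        93.3511
  3        50.00        45.0971       135.2914
  4        50.00        43.5721       174.2884
  5        50.00        42.0987       210.4933
  6     2,050.00     1,667.6763    10,006.0579
  Σ                  1,893.4289    10,667.7913
P = 1,893.4289; D_Mac = 5.63411 half-year periods = 2.81706 yrs; D_mod = 2.72179 yrs.
DV01 ≈ 2.72179 × 1,893.4289 × 0.0001 = 0.515352.

CHF 0.5154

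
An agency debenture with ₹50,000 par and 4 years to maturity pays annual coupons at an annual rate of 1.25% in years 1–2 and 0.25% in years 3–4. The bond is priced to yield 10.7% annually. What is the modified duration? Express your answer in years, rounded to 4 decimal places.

Periodic yield y = 0.107. First find Macaulay duration:
  t   CF        PV=CF/(1+0.107)^t    t·PV
  1       625.00       564.5890       564.5890
  2       625.00       510.0171     1,020.0343
  3       125.00        92.1440       276.4321
  4    50,125.00    33,378.2761   133,513.1042
  Σ                 34,545.0262   135,374.1595
P = 34,545.0262; Macaulay duration = 135,374.1595 / 34,545.0262 = 3.91877 years.
Modified duration = D_Mac / (1 + y) = 3.91877 / 1.107 = 3.53999 years.

3.5400 years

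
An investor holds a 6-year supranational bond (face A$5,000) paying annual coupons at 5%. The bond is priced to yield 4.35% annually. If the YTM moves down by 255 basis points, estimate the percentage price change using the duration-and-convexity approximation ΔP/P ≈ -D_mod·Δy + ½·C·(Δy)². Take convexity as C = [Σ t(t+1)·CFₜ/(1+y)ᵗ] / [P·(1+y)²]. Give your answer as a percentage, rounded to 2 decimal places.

+14.13%

With y = 0.0435:
  t   CF        PV=CF/(1+0.0435)^t    t·PV        t(t+1)·PV
  1       250.00       239.5783       239.5783         479.1567
  2       250.00       229.5911       459.1823       1,377.5468
  3       250.00       220.0202       660.0607       2,640.2430
  4       250.00       210.8483       843.3934       4,216.9669
  5       250.00       202.0588     1,010.2939       6,061.7636
  6     5,250.00     4,066.3484    24,398.0902     170,786.6317
  Σ                  5,168.4452    27,610.5989     185,562.3086
P = 5,168.4452; D_Mac = 5.34215 yrs; D_mod = 5.11945 yrs; C = 32.97197.
Duration effect: -5.11945 × (-0.0255) = +0.130546
Convexity effect: 0.5 × 32.97197 × (-0.0255)² = +0.0107200
ΔP/P ≈ +0.130546 + 0.0107200 = +0.141266 = +14.1266%.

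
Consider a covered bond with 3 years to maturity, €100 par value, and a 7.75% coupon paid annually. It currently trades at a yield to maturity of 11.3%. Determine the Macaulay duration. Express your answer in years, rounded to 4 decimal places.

Periodic yield y = 0.113. Discount each cash flow and weight by its year:
  t   CF        PV=CF/(1+0.113)^t    t·PV
  1         7.75         6.9632         6.9632
  2         7.75         6.2562        12.5124
  3       107.75        78.1505       234.4515
  Σ                     91.3699       253.9271
Price P = Σ PV = 91.3699.
Macaulay duration = Σ(t·PV) / P = 253.9271 / 91.3699 = 2.77911 years.

2.7791 years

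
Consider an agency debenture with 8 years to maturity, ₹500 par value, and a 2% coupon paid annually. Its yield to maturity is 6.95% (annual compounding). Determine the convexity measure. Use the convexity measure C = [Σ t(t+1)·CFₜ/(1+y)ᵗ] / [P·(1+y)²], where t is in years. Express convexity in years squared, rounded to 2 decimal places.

56.19

With y = 0.0695:
  t   CF        PV=CF/(1+0.0695)^t    t·PV        t(t+1)·PV
  1        10.00         9.3502         9.3502          18.7003
  2        10.00         8.7426        17.4851          52.4553
  3        10.00         8.1744        24.5233          98.0932
  4        10.00         7.6432        30.5729         152.8646
  5        10.00         7.1465        35.7327         214.3963
  6        10.00         6.6821        40.0928         280.6497
  7        10.00         6.2479        43.7353         349.8827
  8       510.00       297.9366     2,383.4928      21,451.4356
  Σ                    351.9236     2,584.9852      22,618.4777
P = 351.9236.
Convexity = Σ t(t+1)·PV / [P·(1+y)²] = 22,618.4777 / (351.9236 × 1.143830) = 56.18928.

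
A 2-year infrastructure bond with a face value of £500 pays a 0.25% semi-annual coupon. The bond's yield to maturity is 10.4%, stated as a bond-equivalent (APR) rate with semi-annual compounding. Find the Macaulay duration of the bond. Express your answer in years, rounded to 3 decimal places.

1.996 years

Periodic yield y = 0.052. Discount each cash flow and weight by its period:
  t   CF        PV=CF/(1+0.052)^t    t·PV
  1        0.625         0.5941         0.5941
  2        0.625         0.5647         1.1295
  3        0.625         0.5368         1.6105
  4      500.625       408.7423     1,634.9692
  Σ                    410.4380     1,638.3032
Price P = Σ PV = 410.4380.
Macaulay duration = Σ(t·PV) / P = 1,638.3032 / 410.4380 = 3.99160 half-year periods.
In years: 3.99160 / 2 = 1.99580 years.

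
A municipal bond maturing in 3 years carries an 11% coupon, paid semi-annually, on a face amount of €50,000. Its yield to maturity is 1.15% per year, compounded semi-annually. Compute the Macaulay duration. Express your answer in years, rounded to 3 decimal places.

2.684 years

Periodic yield y = 0.00575. Discount each cash flow and weight by its period:
  t   CF        PV=CF/(1+0.00575)^t    t·PV
  1     2,750.00     2,734.2779     2,734.2779
  2     2,750.00     2,718.6457     5,437.2914
  3     2,750.00     2,703.1028     8,109.3085
  4     2,750.00     2,687.6489    10,750.5955
  5     2,750.00     2,672.2832    13,361.4162
  6    52,750.00    50,966.1956   305,797.1735
  Σ                 64,482.1541   346,190.0630
Price P = Σ PV = 64,482.1541.
Macaulay duration = Σ(t·PV) / P = 346,190.0630 / 64,482.1541 = 5.36877 half-year periods.
In years: 5.36877 / 2 = 2.68439 years.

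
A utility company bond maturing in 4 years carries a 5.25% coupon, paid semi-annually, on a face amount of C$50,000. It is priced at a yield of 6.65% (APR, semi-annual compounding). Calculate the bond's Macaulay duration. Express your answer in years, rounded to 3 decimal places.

Periodic yield y = 0.03325. Discount each cash flow and weight by its period:
  t   CF        PV=CF/(1+0.03325)^t    t·PV
  1     1,312.50     1,270.2637     1,270.2637
  2     1,312.50     1,229.3866     2,458.7733
  3     1,312.50     1,189.8249     3,569.4748
  4     1,312.50     1,151.5364     4,606.1454
  5     1,312.50     1,114.4799     5,572.3995
  6     1,312.50     1,078.6159     6,471.6956
  7     1,312.50     1,043.9060     7,307.3423
  8    51,312.50    39,498.4327   315,987.4614
  Σ                 47,576.4462   347,243.5561
Price P = Σ PV = 47,576.4462.
Macaulay duration = Σ(t·PV) / P = 347,243.5561 / 47,576.4462 = 7.29864 half-year periods.
In years: 7.29864 / 2 = 3.64932 years.

3.649 years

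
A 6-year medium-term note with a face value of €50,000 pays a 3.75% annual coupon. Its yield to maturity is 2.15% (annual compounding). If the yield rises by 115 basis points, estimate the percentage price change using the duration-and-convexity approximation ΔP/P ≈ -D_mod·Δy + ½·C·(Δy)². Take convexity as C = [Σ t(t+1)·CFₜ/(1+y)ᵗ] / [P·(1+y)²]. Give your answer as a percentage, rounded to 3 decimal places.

-5.964%

With y = 0.0215:
  t   CF        PV=CF/(1+0.0215)^t    t·PV        t(t+1)·PV
  1     1,875.00     1,835.5360     1,835.5360       3,671.0720
  2     1,875.00     1,796.9026     3,593.8051      10,781.4154
  3     1,875.00     1,759.0823     5,277.2469      21,108.9876
  4     1,875.00     1,722.0581     6,888.2322      34,441.1611
  5     1,875.00     1,685.8131     8,429.0654      50,574.3922
  6    51,875.00    45,659.1565   273,954.9389   1,917,684.5720
  Σ                 54,458.5485   299,978.8245   2,038,261.6002
P = 54,458.5485; D_Mac = 5.50839 yrs; D_mod = 5.39245 yrs; C = 35.86882.
Duration effect: -5.39245 × (+0.0115) = -0.062013
Convexity effect: 0.5 × 35.86882 × (0.0115)² = +0.0023718
ΔP/P ≈ -0.062013 + 0.0023718 = -0.059641 = -5.9641%.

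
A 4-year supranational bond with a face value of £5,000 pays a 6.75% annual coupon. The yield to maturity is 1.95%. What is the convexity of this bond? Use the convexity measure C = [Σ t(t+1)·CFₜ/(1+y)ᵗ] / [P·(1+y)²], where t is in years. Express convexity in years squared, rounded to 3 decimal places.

17.119

With y = 0.0195:
  t   CF        PV=CF/(1+0.0195)^t    t·PV        t(t+1)·PV
  1       337.50       331.0446       331.0446         662.0893
  2       337.50       324.7127       649.4255       1,948.2764
  3       337.50       318.5019       955.5058       3,822.0233
  4     5,337.50     4,940.7055    19,762.8220      98,814.1100
  Σ                  5,914.9648    21,698.7979     105,246.4989
P = 5,914.9648.
Convexity = Σ t(t+1)·PV / [P·(1+y)²] = 105,246.4989 / (5,914.9648 × 1.039380) = 17.11910.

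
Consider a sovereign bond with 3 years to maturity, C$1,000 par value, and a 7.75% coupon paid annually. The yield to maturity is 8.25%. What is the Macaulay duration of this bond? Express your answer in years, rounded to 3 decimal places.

Periodic yield y = 0.0825. Discount each cash flow and weight by its year:
  t   CF        PV=CF/(1+0.0825)^t    t·PV
  1        77.50        71.5935        71.5935
  2        77.50        66.1372       132.2744
  3     1,077.50       849.4417     2,548.3250
  Σ                    987.1724     2,752.1930
Price P = Σ PV = 987.1724.
Macaulay duration = Σ(t·PV) / P = 2,752.1930 / 987.1724 = 2.78796 years.

2.788 years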